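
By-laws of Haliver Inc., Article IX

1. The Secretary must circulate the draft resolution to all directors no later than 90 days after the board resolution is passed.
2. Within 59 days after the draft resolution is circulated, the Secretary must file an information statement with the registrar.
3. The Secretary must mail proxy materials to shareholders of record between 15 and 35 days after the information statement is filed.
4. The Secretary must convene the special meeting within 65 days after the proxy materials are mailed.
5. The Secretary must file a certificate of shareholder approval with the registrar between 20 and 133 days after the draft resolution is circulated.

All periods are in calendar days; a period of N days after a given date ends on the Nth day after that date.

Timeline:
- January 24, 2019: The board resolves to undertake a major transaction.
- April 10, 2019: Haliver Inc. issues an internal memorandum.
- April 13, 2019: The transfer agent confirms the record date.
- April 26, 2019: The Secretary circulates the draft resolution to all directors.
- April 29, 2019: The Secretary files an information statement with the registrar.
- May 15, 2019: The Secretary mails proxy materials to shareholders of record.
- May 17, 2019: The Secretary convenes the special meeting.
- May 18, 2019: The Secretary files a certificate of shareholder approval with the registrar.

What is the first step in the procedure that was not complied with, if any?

Step 1

Step 1: 90 days after January 24, 2019 (when the board resolution is passed) is April 24, 2019; not done until April 26, 2019, 2 days after the deadline.
That is the first point of non-compliance.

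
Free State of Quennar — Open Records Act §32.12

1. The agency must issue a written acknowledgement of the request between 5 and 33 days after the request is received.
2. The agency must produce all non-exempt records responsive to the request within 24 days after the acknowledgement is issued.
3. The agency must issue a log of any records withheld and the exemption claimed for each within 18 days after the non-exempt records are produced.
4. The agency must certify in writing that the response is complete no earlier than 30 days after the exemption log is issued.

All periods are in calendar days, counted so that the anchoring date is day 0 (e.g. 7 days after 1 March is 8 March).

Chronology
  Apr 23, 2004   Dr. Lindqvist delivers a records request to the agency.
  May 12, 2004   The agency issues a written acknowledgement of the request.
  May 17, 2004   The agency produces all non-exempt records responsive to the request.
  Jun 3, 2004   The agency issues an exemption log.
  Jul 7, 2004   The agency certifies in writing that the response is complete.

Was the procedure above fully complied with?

Yes

Step 1: the window is 5–33 days after Apr 23, 2004 (when the request is received), so Apr 28, 2004 through May 26, 2004; May 12, 2004 falls inside that range.
Step 2: 24 days after May 12, 2004 (when the acknowledgement is issued) is Jun 5, 2004; May 17, 2004 is within that limit.
Step 3: 18 days after May 17, 2004 (when the non-exempt records are produced) is Jun 4, 2004; done Jun 3, 2004 — timely.
Step 4: the earliest permitted date is 30 days after Jun 3, 2004 (when the exemption log is issued), i.e. Jul 3, 2004; done Jul 7, 2004, after the minimum wait.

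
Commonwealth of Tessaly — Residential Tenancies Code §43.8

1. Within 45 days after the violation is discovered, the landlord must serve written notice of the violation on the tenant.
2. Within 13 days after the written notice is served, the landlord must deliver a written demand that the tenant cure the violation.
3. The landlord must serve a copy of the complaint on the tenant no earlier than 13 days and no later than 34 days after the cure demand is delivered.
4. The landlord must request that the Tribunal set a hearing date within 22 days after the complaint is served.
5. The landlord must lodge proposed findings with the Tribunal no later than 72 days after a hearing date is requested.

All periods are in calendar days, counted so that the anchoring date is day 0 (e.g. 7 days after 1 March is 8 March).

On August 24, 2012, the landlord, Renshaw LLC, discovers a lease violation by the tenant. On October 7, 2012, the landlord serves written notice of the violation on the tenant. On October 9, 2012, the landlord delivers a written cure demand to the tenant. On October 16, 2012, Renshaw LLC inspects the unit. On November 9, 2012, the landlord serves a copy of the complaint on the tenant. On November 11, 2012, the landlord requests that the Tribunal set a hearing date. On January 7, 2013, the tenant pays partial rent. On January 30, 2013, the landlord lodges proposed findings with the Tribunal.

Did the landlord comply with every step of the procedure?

No

Step 1: 45 days after August 24, 2012 (when the violation is discovered) is October 8, 2012; done October 7, 2012 — timely.
Step 2: 13 days after October 7, 2012 (when the written notice is served) is October 20, 2012; completed October 9, 2012, before the deadline.
Step 3: the window is 13–34 days after October 9, 2012 (when the cure demand is delivered), so October 22, 2012 through November 12, 2012; done November 9, 2012, which is between those dates.
Step 4: 22 days after November 9, 2012 (when the complaint is served) is December 1, 2012; completed November 11, 2012, before the deadline.
Step 5: 72 days after November 11, 2012 (when a hearing date is requested) is January 22, 2013; done January 30, 2013 — 8 days late.
The procedure was therefore not followed at step 5.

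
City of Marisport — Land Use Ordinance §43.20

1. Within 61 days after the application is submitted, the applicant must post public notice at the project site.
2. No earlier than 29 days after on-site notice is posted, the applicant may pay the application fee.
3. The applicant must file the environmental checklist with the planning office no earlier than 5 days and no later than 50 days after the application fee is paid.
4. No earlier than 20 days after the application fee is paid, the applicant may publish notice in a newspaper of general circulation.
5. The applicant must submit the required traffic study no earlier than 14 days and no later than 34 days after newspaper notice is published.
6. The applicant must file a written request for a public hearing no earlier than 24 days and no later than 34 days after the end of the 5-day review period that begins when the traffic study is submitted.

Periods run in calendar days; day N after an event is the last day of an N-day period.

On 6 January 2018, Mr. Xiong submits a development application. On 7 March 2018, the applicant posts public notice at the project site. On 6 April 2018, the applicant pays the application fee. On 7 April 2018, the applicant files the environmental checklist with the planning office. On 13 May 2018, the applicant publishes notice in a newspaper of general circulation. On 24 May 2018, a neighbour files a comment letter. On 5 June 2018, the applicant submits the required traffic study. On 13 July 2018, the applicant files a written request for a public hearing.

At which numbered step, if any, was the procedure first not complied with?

Step 1 — counting 61 days from 6 January 2018 (when the application is submitted) gives a deadline of 8 March 2018; done 7 March 2018 — timely.
Step 2 — must wait 29 days from 7 March 2018 (when on-site notice is posted), so not before 5 April 2018; done 6 April 2018 — permitted.
Step 3 — 5 and 50 days from 6 April 2018 (when the application fee is paid) are 11 April 2018 and 26 May 2018 respectively; 7 April 2018 is 4 days too early.
That is the first point of non-compliance.

Step 3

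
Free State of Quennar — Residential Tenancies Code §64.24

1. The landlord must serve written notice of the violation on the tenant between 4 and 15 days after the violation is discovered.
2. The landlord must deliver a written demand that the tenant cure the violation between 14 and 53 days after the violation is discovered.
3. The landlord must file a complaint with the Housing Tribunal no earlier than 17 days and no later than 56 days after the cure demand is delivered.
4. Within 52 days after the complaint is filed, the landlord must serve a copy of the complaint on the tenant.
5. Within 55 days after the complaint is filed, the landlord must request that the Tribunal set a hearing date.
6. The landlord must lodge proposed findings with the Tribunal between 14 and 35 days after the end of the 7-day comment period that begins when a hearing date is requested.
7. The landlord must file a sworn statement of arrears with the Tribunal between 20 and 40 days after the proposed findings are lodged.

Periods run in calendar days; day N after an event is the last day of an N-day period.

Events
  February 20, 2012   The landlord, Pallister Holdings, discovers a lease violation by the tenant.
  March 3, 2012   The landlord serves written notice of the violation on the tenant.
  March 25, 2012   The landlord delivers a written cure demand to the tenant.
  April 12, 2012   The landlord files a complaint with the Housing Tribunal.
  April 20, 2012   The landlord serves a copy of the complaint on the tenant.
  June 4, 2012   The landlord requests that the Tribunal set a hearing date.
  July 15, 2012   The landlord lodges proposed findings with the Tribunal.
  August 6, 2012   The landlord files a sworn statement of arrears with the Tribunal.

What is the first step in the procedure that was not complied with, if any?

(1) the permitted window runs from February 20, 2012 + 4 = February 24, 2012 to February 20, 2012 + 15 = March 6, 2012; done March 3, 2012, which is between those dates.
(2) the permitted window runs from February 20, 2012 + 14 = March 5, 2012 to February 20, 2012 + 53 = April 13, 2012; done March 25, 2012, which is between those dates.
(3) the permitted window runs from March 25, 2012 + 17 = April 11, 2012 to March 25, 2012 + 56 = May 20, 2012; done April 12, 2012 — within the window.
(4) due by April 12, 2012 + 52 days = June 3, 2012; completed April 20, 2012, before the deadline.
(5) due by April 12, 2012 + 55 days = June 6, 2012; June 4, 2012 is within that limit.
(6) the permitted window runs from June 11, 2012 + 14 = June 25, 2012 to June 11, 2012 + 35 = July 16, 2012; done July 15, 2012 — within the window.
(7) the permitted window runs from July 15, 2012 + 20 = August 4, 2012 to July 15, 2012 + 40 = August 24, 2012; done August 6, 2012 — within the window.

None — every step was satisfied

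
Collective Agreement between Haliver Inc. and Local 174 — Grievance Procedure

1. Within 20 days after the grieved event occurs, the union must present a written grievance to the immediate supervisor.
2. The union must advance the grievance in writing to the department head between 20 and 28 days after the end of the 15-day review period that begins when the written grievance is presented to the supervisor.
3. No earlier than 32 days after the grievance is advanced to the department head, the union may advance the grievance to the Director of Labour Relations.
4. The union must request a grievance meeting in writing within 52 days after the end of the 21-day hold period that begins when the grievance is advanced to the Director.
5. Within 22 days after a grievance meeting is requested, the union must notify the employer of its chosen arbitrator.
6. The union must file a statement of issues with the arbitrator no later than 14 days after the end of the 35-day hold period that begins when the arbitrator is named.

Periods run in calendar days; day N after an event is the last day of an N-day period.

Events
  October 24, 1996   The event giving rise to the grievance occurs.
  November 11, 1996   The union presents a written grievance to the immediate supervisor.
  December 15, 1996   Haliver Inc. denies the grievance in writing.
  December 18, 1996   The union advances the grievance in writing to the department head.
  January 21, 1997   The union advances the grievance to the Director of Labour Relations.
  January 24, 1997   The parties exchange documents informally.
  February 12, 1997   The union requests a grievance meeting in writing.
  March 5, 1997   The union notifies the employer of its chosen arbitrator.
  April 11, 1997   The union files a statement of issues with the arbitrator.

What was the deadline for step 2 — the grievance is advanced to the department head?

The written grievance is presented to the supervisor on November 11, 1996; the 15-day review period therefore ends November 26, 1996, and step 2 runs from that date. The window is 20–28 days after November 26, 1996; it closes on December 24, 1996.

December 24, 1996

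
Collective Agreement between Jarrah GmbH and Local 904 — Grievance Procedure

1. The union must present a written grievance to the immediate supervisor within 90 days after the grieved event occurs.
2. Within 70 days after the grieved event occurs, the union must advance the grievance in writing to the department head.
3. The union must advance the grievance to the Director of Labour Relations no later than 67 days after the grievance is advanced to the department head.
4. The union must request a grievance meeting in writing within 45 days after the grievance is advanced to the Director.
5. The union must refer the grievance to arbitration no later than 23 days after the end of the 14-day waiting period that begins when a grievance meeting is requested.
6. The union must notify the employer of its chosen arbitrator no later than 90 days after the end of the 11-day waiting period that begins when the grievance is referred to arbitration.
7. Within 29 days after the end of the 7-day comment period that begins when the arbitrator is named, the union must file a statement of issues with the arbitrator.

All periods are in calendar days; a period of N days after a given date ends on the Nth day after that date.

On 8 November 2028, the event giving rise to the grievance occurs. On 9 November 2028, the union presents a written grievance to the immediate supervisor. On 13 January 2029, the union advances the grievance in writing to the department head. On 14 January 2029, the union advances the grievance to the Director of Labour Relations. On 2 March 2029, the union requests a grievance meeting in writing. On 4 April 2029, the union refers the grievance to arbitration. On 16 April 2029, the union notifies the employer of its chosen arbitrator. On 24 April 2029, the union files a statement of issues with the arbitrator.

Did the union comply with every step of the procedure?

(1) due by 8 November 2028 + 90 days = 6 February 2029; done 9 November 2028 — timely.
(2) due by 8 November 2028 + 70 days = 17 January 2029; 13 January 2029 is within that limit.
(3) due by 13 January 2029 + 67 days = 21 March 2029; done 14 January 2029 — timely.
(4) due by 14 January 2029 + 45 days = 28 February 2029; not done until 2 March 2029, 2 days after the deadline.
That is the first point of non-compliance.

No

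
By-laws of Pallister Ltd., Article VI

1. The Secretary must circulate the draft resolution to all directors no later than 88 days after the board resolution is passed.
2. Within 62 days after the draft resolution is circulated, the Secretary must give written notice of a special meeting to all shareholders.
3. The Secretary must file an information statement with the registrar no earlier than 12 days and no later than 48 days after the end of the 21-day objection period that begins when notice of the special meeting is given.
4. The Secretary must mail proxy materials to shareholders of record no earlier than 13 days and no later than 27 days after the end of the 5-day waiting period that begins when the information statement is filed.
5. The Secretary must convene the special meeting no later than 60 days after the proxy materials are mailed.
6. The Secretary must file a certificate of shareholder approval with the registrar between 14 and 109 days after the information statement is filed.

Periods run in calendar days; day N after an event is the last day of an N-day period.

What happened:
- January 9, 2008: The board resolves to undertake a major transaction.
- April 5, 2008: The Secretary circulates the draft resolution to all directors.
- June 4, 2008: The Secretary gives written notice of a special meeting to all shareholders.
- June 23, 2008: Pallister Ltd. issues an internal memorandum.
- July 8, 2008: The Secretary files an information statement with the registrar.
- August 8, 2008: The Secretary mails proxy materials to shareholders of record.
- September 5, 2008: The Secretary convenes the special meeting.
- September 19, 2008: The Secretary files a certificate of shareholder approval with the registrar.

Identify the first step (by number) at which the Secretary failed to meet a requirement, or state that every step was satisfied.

Step 1: 88 days after January 9, 2008 (when the board resolution is passed) is April 6, 2008; done April 5, 2008 — timely.
Step 2: 62 days after April 5, 2008 (when the draft resolution is circulated) is June 6, 2008; completed June 4, 2008, before the deadline.
Step 3: the window is 12–48 days after June 25, 2008 (end of the 21-day objection period, which began when notice of the special meeting is given on June 4, 2008), so July 7, 2008 through August 12, 2008; done July 8, 2008, which is between those dates.
Step 4: the window is 13–27 days after July 13, 2008 (end of the 5-day waiting period, which began when the information statement is filed on July 8, 2008), so July 26, 2008 through August 9, 2008; August 8, 2008 falls inside that range.
Step 5: 60 days after August 8, 2008 (when the proxy materials are mailed) is October 7, 2008; September 5, 2008 is within that limit.
Step 6: the window is 14–109 days after July 8, 2008 (when the information statement is filed), so July 22, 2008 through October 25, 2008; done September 19, 2008 — within the window.

None — every step was satisfied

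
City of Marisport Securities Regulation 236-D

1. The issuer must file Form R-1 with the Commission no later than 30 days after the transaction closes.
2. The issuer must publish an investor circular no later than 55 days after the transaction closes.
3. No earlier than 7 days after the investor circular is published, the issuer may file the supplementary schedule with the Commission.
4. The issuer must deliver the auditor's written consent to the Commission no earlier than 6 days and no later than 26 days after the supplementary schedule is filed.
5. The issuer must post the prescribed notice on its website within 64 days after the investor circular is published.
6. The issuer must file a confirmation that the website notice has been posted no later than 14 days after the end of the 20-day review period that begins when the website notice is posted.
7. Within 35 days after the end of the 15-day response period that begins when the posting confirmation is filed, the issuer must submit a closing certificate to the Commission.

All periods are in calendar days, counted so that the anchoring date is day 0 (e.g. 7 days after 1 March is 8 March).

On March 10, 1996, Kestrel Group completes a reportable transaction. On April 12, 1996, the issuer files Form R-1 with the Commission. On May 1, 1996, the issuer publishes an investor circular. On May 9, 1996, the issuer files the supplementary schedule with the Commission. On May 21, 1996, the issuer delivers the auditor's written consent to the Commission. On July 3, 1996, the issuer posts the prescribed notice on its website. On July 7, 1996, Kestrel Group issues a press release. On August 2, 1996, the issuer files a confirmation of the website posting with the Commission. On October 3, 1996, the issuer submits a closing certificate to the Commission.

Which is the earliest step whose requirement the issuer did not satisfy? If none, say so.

Step 1 — counting 30 days from March 10, 1996 (when the transaction closes) gives a deadline of April 9, 1996; not done until April 12, 1996, 3 days after the deadline.
Later steps need not be reached.

Step 1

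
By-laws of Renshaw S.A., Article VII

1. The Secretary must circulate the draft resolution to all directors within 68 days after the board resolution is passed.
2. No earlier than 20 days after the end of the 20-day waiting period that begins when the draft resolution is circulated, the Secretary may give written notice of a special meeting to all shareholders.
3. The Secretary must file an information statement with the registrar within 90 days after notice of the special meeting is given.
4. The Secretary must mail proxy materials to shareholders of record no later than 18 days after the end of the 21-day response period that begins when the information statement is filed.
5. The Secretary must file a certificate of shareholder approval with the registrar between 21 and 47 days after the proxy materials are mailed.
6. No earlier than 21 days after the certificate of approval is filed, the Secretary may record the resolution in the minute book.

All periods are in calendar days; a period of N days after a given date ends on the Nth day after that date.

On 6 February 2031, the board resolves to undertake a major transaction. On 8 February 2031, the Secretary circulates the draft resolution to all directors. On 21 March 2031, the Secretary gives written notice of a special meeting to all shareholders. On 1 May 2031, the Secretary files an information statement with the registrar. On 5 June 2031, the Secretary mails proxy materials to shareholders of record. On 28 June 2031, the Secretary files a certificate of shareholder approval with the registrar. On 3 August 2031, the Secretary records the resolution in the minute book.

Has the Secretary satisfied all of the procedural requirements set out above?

Step 1: 68 days after 6 February 2031 (when the board resolution is passed) is 15 April 2031; completed 8 February 2031, before the deadline.
Step 2: the earliest permitted date is 20 days after 28 February 2031 (end of the 20-day waiting period, which began when the draft resolution is circulated on 8 February 2031), i.e. 20 March 2031; 21 March 2031 is on or after that date.
Step 3: 90 days after 21 March 2031 (when notice of the special meeting is given) is 19 June 2031; 1 May 2031 is within that limit.
Step 4: 18 days after 22 May 2031 (end of the 21-day response period, which began when the information statement is filed on 1 May 2031) is 9 June 2031; completed 5 June 2031, before the deadline.
Step 5: the window is 21–47 days after 5 June 2031 (when the proxy materials are mailed), so 26 June 2031 through 22 July 2031; done 28 June 2031, which is between those dates.
Step 6: the earliest permitted date is 21 days after 28 June 2031 (when the certificate of approval is filed), i.e. 19 July 2031; 3 August 2031 is on or after that date.

Yes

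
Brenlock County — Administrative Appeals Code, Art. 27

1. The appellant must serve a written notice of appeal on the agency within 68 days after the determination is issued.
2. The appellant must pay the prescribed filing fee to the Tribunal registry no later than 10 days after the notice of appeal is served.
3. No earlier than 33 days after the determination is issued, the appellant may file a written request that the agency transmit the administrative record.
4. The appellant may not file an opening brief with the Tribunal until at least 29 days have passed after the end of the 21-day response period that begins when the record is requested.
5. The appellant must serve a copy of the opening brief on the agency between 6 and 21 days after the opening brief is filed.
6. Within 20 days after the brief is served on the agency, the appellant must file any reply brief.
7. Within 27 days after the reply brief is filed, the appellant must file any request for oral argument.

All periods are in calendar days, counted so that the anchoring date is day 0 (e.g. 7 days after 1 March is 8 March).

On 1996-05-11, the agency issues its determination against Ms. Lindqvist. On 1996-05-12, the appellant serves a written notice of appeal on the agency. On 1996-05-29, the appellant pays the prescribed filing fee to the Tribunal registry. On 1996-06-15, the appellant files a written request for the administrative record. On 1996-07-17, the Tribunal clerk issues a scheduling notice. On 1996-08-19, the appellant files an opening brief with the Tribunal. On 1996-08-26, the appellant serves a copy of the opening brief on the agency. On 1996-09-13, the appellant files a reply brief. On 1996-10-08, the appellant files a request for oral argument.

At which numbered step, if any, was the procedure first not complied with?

Step 1: 68 days after 1996-05-11 (when the determination is issued) is 1996-07-18; completed 1996-05-12, before the deadline.
Step 2: 10 days after 1996-05-12 (when the notice of appeal is served) is 1996-05-22; not done until 1996-05-29, 7 days after the deadline.

Step 2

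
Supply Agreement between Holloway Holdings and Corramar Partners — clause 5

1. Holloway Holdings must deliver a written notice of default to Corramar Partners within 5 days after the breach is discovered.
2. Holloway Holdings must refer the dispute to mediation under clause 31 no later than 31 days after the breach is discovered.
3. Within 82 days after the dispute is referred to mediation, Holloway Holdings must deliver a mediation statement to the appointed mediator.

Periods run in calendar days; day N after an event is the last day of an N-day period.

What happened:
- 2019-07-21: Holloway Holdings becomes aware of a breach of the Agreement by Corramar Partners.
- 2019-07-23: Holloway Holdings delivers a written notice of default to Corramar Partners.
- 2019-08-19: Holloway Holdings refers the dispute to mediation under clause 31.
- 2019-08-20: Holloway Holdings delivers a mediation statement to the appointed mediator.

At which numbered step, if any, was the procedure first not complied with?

None — every step was satisfied

Step 1: 5 days after 2019-07-21 (when the breach is discovered) is 2019-07-26; completed 2019-07-23, before the deadline.
Step 2: 31 days after 2019-07-21 (when the breach is discovered) is 2019-08-21; completed 2019-08-19, before the deadline.
Step 3: 82 days after 2019-08-19 (when the dispute is referred to mediation) is 2019-11-09; 2019-08-20 is within that limit.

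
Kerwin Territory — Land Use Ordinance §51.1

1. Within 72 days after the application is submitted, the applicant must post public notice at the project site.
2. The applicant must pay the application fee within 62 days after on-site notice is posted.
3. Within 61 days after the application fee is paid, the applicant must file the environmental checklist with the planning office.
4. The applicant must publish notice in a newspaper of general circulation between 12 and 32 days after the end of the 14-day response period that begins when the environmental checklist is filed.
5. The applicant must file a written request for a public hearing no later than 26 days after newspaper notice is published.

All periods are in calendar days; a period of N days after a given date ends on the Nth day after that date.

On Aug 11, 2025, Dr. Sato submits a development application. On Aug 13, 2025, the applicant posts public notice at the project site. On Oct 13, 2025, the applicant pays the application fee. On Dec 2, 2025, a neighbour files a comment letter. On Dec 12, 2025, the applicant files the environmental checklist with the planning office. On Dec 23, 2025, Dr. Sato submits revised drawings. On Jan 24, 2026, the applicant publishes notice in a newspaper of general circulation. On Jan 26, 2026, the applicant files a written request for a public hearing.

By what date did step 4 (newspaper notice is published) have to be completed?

Jan 27, 2026

The environmental checklist is filed on Dec 12, 2025; the 14-day response period therefore ends Dec 26, 2025, and step 4 runs from that date. The window is 12–32 days after Dec 26, 2025; it closes on Jan 27, 2026.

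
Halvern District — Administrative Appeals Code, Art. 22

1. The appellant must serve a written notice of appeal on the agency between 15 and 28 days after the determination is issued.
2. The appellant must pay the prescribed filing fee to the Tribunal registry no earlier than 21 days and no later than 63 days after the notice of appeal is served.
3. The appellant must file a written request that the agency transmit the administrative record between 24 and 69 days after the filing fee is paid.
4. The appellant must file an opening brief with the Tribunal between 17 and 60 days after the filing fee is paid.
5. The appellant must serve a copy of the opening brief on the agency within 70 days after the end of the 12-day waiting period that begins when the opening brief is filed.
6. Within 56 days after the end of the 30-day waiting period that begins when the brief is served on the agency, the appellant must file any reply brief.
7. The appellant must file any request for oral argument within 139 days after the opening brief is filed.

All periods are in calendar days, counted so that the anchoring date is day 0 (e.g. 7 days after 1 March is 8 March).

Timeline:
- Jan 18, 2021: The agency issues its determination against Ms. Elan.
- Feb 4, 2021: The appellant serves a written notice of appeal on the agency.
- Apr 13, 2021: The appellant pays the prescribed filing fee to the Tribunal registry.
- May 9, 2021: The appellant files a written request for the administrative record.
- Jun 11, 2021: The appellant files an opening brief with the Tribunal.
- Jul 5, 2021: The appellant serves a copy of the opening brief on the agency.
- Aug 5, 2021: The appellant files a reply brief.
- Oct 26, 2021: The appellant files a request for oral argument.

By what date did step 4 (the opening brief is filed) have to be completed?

Jun 12, 2021

Step 4 runs from Apr 13, 2021, when the filing fee is paid. The window is 17–60 days after Apr 13, 2021; it closes on Jun 12, 2021.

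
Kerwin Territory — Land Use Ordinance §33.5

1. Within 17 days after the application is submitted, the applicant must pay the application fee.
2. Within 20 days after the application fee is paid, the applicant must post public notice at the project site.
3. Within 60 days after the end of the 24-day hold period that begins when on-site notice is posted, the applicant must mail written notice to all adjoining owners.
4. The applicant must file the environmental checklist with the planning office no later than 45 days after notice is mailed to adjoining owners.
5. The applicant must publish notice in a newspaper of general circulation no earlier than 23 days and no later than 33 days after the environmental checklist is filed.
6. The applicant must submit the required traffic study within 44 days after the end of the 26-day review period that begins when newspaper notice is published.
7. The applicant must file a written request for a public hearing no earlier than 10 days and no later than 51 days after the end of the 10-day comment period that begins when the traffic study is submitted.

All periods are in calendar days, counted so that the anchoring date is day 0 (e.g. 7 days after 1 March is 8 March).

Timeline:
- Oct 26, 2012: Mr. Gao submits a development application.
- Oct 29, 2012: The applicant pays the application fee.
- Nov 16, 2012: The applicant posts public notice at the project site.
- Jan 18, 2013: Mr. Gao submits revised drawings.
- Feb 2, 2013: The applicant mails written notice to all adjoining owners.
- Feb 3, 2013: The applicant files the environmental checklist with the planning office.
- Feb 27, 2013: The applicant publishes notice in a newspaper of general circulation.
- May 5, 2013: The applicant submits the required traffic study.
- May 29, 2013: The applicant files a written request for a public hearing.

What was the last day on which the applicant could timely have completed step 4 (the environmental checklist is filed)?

Step 4 runs from Feb 2, 2013, when notice is mailed to adjoining owners. 45 days after Feb 2, 2013 is Mar 19, 2013.

Mar 19, 2013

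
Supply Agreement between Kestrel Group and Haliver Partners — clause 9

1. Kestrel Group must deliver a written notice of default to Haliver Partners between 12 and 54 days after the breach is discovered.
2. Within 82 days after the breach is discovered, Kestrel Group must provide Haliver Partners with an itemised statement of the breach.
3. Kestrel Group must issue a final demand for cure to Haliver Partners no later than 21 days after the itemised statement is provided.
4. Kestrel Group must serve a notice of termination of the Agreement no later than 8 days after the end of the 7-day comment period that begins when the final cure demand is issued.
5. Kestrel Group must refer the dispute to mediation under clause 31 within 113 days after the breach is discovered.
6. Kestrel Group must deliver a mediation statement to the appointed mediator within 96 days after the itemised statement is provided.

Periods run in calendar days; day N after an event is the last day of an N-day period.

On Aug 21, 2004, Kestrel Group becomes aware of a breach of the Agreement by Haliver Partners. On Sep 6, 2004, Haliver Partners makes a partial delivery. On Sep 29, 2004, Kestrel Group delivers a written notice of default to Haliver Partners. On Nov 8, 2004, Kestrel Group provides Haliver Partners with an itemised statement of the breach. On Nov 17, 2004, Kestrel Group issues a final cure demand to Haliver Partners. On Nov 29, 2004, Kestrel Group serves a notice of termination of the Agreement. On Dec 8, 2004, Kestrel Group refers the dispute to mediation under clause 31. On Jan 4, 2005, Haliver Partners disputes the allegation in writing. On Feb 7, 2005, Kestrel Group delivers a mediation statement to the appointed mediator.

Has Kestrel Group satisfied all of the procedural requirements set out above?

Yes

Step 1 — 12 and 54 days from Aug 21, 2004 (when the breach is discovered) are Sep 2, 2004 and Oct 14, 2004 respectively; done Sep 29, 2004 — within the window.
Step 2 — counting 82 days from Aug 21, 2004 (when the breach is discovered) gives a deadline of Nov 11, 2004; Nov 8, 2004 is within that limit.
Step 3 — counting 21 days from Nov 8, 2004 (when the itemised statement is provided) gives a deadline of Nov 29, 2004; Nov 17, 2004 is within that limit.
Step 4 — counting 8 days from Nov 24, 2004 (end of the 7-day comment period, which began when the final cure demand is issued on Nov 17, 2004) gives a deadline of Dec 2, 2004; Nov 29, 2004 is within that limit.
Step 5 — counting 113 days from Aug 21, 2004 (when the breach is discovered) gives a deadline of Dec 12, 2004; Dec 8, 2004 is within that limit.
Step 6 — counting 96 days from Nov 8, 2004 (when the itemised statement is provided) gives a deadline of Feb 12, 2005; done Feb 7, 2005 — timely.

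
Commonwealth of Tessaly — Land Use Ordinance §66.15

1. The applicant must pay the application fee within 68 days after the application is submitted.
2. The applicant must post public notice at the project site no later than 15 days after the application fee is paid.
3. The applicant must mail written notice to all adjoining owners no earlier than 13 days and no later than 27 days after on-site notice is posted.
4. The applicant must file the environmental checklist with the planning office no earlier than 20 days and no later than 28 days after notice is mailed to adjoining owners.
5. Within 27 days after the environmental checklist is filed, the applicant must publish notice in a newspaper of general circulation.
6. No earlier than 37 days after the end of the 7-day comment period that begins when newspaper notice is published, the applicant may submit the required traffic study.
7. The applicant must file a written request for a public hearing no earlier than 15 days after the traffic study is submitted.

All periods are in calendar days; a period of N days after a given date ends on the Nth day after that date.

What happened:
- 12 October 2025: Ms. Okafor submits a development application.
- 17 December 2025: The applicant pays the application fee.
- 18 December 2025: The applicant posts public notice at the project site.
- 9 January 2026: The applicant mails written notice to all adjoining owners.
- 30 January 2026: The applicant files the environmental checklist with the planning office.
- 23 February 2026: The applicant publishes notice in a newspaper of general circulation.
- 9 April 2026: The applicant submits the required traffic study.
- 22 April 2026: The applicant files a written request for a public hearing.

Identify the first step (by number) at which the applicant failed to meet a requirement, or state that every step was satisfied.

Step 7

Step 1 — counting 68 days from 12 October 2025 (when the application is submitted) gives a deadline of 19 December 2025; 17 December 2025 is within that limit.
Step 2 — counting 15 days from 17 December 2025 (when the application fee is paid) gives a deadline of 1 January 2026; done 18 December 2025 — timely.
Step 3 — 13 and 27 days from 18 December 2025 (when on-site notice is posted) are 31 December 2025 and 14 January 2026 respectively; done 9 January 2026 — within the window.
Step 4 — 20 and 28 days from 9 January 2026 (when notice is mailed to adjoining owners) are 29 January 2026 and 6 February 2026 respectively; done 30 January 2026 — within the window.
Step 5 — counting 27 days from 30 January 2026 (when the environmental checklist is filed) gives a deadline of 26 February 2026; done 23 February 2026 — timely.
Step 6 — must wait 37 days from 2 March 2026 (end of the 7-day comment period, which began when newspaper notice is published on 23 February 2026), so not before 8 April 2026; done 9 April 2026, after the minimum wait.
Step 7 — must wait 15 days from 9 April 2026 (when the traffic study is submitted), so not before 24 April 2026; acted on 22 April 2026, 2 days prematurely.
The procedure was therefore not followed at step 7.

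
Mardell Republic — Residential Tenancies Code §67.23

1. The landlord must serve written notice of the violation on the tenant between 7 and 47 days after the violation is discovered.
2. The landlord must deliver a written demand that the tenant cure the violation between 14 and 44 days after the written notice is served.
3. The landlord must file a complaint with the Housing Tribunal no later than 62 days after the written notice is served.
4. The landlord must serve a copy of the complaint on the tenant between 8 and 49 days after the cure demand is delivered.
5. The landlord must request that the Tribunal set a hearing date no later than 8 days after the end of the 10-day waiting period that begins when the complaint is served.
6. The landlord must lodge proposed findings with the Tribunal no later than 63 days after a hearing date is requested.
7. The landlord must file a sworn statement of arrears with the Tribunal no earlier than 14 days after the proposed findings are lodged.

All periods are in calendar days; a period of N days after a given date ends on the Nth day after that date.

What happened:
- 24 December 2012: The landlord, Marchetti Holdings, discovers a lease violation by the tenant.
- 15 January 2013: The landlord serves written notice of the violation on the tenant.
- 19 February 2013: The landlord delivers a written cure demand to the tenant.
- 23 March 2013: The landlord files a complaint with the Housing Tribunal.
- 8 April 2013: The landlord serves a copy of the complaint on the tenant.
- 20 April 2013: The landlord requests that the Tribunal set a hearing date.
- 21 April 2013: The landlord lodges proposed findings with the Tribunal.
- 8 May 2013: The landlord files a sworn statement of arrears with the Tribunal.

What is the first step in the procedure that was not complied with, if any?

Step 3

Step 1 — 7 and 47 days from 24 December 2012 (when the violation is discovered) are 31 December 2012 and 9 February 2013 respectively; done 15 January 2013 — within the window.
Step 2 — 14 and 44 days from 15 January 2013 (when the written notice is served) are 29 January 2013 and 28 February 2013 respectively; done 19 February 2013 — within the window.
Step 3 — counting 62 days from 15 January 2013 (when the written notice is served) gives a deadline of 18 March 2013; not done until 23 March 2013, 5 days after the deadline.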